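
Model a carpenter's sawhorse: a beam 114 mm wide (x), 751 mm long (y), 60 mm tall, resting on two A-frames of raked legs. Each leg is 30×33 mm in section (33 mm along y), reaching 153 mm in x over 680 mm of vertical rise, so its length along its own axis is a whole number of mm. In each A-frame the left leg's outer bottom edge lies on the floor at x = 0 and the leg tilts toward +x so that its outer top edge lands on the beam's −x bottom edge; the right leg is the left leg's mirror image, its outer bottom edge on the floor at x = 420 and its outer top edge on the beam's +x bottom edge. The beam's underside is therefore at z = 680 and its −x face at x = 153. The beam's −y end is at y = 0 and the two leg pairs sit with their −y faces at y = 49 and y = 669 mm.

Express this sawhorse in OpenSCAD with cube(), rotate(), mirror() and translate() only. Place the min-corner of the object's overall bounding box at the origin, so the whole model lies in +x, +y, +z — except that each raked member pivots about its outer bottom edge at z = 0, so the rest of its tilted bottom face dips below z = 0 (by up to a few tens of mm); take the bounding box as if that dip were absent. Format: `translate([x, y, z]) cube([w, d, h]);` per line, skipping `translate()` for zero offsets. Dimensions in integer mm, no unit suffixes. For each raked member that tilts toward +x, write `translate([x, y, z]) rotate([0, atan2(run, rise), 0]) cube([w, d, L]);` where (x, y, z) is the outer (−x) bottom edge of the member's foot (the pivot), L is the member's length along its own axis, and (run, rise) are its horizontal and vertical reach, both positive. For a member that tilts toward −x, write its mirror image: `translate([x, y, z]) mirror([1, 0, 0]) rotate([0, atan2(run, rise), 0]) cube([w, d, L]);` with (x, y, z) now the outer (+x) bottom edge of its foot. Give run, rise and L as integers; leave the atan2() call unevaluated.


translate([153, 0, 680]) cube([114, 751, 60]);
translate([0, 49, 0]) rotate([0, atan2(153, 680), 0]) cube([30, 33, 697]);
translate([420, 49, 0]) mirror([1, 0, 0]) rotate([0, atan2(153, 680), 0]) cube([30, 33, 697]);
translate([0, 669, 0]) rotate([0, atan2(153, 680), 0]) cube([30, 33, 697]);
translate([420, 669, 0]) mirror([1, 0, 0]) rotate([0, atan2(153, 680), 0]) cube([30, 33, 697]);


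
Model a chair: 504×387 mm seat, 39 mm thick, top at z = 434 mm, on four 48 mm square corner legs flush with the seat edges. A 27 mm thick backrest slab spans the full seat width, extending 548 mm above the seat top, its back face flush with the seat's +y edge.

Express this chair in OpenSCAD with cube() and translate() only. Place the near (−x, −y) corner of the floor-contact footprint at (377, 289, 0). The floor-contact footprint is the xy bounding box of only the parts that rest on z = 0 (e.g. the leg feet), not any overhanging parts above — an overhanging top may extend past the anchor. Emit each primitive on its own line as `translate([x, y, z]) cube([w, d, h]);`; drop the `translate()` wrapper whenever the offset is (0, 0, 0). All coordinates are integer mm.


// leg_h = 434 - 39 = 395
translate([377, 289, 395]) cube([504, 387, 39]);
translate([377, 289, 0]) cube([48, 48, 395]);
translate([833, 289, 0]) cube([48, 48, 395]);
translate([377, 628, 0]) cube([48, 48, 395]);
translate([833, 628, 0]) cube([48, 48, 395]);
translate([377, 649, 434]) cube([504, 27, 548]);


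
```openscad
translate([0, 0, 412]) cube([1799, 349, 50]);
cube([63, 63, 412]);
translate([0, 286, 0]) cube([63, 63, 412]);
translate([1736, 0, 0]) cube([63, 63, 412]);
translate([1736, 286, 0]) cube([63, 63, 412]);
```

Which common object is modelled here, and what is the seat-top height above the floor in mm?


A bench. The seat-top height is 462 mm.

A long slab on four corner posts — a bench. The slab sits at z = 412 with thickness 50, so the top is 412 + 50 = 462 mm.


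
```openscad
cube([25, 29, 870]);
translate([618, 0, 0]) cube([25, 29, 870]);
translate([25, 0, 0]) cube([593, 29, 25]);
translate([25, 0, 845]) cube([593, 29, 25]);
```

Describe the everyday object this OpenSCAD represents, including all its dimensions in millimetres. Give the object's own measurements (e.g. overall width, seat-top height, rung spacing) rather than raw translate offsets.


A rectangular picture frame lying in the x–z plane (depth along y). The opening is 593 mm wide (x) by 820 mm tall (z), surrounded by a border 25 mm wide on all four sides. The frame is 29 mm deep and is made of two full-height vertical stiles with two horizontal rails fitted between them.


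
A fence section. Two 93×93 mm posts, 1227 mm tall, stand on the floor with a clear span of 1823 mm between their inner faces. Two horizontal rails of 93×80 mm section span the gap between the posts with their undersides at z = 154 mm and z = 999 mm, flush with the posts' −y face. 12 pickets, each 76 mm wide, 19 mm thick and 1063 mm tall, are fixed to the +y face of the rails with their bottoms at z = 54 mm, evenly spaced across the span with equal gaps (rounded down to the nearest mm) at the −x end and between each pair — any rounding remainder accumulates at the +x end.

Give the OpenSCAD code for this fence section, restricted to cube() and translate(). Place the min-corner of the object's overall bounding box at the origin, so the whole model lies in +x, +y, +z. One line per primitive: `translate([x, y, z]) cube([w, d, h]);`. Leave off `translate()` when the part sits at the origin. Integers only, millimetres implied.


cube([93, 93, 1227]);
translate([1916, 0, 0]) cube([93, 93, 1227]);
translate([93, 0, 154]) cube([1823, 93, 80]);
translate([93, 0, 999]) cube([1823, 93, 80]);
translate([163, 93, 54]) cube([76, 19, 1063]);
translate([309, 93, 54]) cube([76, 19, 1063]);
translate([455, 93, 54]) cube([76, 19, 1063]);
translate([601, 93, 54]) cube([76, 19, 1063]);
translate([747, 93, 54]) cube([76, 19, 1063]);
translate([893, 93, 54]) cube([76, 19, 1063]);
translate([1039, 93, 54]) cube([76, 19, 1063]);
translate([1185, 93, 54]) cube([76, 19, 1063]);
translate([1331, 93, 54]) cube([76, 19, 1063]);
translate([1477, 93, 54]) cube([76, 19, 1063]);
translate([1623, 93, 54]) cube([76, 19, 1063]);
translate([1769, 93, 54]) cube([76, 19, 1063]);


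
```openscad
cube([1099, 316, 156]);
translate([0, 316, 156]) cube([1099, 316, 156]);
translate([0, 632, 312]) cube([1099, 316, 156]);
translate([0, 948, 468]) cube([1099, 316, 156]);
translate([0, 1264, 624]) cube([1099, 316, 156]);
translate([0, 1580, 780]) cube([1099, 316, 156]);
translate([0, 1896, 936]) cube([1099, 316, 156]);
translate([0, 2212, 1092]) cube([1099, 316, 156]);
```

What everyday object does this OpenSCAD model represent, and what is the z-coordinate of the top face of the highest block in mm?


A staircase. The total rise is 1248 mm.

8 identical blocks, each offset up and back from the previous — a staircase. Each step is 156 mm tall and there are 8 of them, so the total rise is 8 × 156 = 1248 mm.


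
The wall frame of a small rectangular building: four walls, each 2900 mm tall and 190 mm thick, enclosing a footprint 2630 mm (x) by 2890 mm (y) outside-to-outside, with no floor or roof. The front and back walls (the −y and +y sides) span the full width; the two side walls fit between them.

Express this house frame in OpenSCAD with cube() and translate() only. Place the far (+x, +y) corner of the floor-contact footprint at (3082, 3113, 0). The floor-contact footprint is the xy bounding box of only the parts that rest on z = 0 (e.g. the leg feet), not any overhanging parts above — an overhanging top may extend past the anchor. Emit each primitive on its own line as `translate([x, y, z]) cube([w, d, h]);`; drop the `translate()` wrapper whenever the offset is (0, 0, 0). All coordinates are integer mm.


translate([452, 223, 0]) cube([2630, 190, 2900]);
translate([452, 2923, 0]) cube([2630, 190, 2900]);
translate([452, 413, 0]) cube([190, 2510, 2900]);
translate([2892, 413, 0]) cube([190, 2510, 2900]);


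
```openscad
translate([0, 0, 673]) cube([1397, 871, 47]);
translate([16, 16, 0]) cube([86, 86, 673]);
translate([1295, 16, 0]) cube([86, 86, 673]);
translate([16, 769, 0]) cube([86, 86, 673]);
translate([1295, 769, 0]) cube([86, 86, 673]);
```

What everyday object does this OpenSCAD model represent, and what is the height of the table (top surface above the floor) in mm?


A table. The table height is 720 mm.

A 1397×871×47 slab sits at z = 673 on four 86 mm square posts — a table. The top surface is at 673 + 47 = 720 mm.


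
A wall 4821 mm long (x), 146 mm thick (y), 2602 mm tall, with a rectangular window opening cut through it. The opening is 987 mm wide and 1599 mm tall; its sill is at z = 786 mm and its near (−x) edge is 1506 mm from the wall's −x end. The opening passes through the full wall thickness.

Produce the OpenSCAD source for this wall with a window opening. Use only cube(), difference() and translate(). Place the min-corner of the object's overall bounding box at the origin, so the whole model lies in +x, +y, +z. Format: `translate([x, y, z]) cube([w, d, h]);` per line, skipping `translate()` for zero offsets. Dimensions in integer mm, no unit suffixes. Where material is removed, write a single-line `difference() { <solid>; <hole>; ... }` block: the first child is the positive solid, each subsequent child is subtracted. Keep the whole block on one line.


difference() { cube([4821, 146, 2602]); translate([1506, 0, 786]) cube([987, 146, 1599]); }


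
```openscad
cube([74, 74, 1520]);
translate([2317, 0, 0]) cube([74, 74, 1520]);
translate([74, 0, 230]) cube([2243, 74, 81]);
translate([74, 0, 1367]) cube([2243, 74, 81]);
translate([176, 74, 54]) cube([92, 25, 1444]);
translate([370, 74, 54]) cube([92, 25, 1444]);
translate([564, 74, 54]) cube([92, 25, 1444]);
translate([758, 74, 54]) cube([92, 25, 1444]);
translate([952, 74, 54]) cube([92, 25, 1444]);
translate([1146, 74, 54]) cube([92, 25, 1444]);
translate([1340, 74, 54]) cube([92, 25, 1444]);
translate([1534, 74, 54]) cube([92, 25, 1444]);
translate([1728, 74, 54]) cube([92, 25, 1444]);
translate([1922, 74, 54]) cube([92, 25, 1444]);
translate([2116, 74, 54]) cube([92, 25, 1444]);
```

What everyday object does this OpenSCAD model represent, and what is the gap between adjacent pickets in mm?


A fence section. The picket gap is 102 mm.

Two posts, two rails, 11 pickets — a fence section. Span 2243 mm holds 11 pickets of 92 mm with 12 equal gaps: ⌊(2243 − 11·92) / 12⌋ = 102 mm.


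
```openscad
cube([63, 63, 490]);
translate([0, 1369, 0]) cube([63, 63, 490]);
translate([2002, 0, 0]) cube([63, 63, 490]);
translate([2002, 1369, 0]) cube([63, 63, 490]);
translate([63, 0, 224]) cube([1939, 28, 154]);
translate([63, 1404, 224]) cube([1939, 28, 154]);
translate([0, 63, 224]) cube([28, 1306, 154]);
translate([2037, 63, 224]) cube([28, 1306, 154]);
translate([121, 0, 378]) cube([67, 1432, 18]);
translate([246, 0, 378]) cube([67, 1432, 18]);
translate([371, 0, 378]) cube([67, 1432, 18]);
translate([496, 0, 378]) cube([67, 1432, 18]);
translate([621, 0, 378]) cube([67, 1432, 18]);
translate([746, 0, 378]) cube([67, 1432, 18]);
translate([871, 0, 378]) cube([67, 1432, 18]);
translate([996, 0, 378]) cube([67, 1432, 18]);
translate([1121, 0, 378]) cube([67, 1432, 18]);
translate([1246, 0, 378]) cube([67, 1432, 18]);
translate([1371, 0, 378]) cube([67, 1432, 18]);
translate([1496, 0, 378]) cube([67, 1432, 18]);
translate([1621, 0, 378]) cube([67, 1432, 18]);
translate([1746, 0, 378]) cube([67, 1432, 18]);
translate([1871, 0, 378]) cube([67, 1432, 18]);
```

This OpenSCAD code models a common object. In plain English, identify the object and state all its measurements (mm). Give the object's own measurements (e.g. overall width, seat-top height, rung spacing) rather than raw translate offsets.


A bed frame 2065 mm long (x) by 1432 mm wide (y). Four 63×63 mm corner posts, 490 mm tall, at the corners of the footprint. Four rails of 28 mm thickness and 154 mm height run between adjacent posts with their undersides at z = 224 mm, their outer faces flush with the outside of the frame (the two x-running rails run between the posts' inner faces; the two y-running rails run between the posts' inner faces). 15 slats, each 67 mm wide (x) and 18 mm thick, lie across the top of the two x-running rails, running the full 1432 mm width of the frame in y; along x they sit between the end posts with a 58 mm gap after the −x posts and between neighbouring slats, leaving 64 mm before the +x posts.


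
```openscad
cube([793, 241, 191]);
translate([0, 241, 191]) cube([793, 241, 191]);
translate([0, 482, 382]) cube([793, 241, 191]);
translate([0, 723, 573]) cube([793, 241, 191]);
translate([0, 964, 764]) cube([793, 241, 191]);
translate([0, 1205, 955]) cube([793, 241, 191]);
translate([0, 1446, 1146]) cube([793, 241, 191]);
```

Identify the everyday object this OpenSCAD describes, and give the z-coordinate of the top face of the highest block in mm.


A staircase. The total rise is 1337 mm.

7 identical blocks, each offset up and back from the previous — a staircase. Each step is 191 mm tall and there are 7 of them, so the total rise is 7 × 191 = 1337 mm.


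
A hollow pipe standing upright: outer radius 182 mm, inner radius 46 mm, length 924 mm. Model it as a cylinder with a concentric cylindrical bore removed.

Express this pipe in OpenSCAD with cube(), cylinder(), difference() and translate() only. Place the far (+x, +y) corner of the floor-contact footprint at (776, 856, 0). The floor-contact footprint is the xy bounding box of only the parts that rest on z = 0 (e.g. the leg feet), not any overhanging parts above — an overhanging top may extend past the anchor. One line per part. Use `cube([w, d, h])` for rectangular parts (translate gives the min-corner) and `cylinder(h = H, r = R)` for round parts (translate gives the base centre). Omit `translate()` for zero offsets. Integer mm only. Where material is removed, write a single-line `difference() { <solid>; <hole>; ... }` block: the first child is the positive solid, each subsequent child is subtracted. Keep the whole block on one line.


difference() { translate([594, 674, 0]) cylinder(h = 924, r = 182); translate([594, 674, 0]) cylinder(h = 924, r = 46); }


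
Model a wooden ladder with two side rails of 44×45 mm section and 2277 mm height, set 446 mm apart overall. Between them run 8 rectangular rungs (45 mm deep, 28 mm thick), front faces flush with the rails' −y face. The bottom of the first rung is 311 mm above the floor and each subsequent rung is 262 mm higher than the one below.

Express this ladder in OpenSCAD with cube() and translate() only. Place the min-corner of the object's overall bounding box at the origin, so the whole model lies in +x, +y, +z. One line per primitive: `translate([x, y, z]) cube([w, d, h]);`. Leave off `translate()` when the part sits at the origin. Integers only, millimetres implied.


cube([44, 45, 2277]);
translate([402, 0, 0]) cube([44, 45, 2277]);
translate([44, 0, 311]) cube([358, 45, 28]);
translate([44, 0, 573]) cube([358, 45, 28]);
translate([44, 0, 835]) cube([358, 45, 28]);
translate([44, 0, 1097]) cube([358, 45, 28]);
translate([44, 0, 1359]) cube([358, 45, 28]);
translate([44, 0, 1621]) cube([358, 45, 28]);
translate([44, 0, 1883]) cube([358, 45, 28]);
translate([44, 0, 2145]) cube([358, 45, 28]);


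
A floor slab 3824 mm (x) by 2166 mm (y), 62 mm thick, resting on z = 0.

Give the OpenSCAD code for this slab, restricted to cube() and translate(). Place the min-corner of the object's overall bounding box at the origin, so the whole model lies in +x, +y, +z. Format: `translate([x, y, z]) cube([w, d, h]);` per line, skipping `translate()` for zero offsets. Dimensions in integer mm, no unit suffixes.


cube([3824, 2166, 62]);


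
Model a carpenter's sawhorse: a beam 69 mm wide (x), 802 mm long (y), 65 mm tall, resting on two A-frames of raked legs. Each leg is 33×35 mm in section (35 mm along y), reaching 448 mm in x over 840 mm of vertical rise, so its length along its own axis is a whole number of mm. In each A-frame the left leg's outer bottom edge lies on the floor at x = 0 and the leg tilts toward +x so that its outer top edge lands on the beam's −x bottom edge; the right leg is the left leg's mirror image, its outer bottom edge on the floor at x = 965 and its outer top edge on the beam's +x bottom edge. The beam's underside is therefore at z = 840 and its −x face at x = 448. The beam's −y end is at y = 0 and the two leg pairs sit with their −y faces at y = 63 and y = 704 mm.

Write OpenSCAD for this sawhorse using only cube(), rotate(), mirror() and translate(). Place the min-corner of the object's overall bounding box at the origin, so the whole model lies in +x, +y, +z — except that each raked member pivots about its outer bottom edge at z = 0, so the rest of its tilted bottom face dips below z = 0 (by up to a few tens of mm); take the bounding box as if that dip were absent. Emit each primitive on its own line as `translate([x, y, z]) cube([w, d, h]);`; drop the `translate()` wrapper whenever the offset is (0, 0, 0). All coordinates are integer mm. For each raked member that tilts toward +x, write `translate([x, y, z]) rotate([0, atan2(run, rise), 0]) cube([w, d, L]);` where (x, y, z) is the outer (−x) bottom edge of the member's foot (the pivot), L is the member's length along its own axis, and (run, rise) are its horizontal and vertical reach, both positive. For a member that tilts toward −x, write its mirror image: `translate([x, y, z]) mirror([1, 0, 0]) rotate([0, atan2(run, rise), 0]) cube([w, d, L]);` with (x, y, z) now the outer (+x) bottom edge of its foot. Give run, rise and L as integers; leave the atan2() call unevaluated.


translate([448, 0, 840]) cube([69, 802, 65]);
translate([0, 63, 0]) rotate([0, atan2(448, 840), 0]) cube([33, 35, 952]);
translate([965, 63, 0]) mirror([1, 0, 0]) rotate([0, atan2(448, 840), 0]) cube([33, 35, 952]);
translate([0, 704, 0]) rotate([0, atan2(448, 840), 0]) cube([33, 35, 952]);
translate([965, 704, 0]) mirror([1, 0, 0]) rotate([0, atan2(448, 840), 0]) cube([33, 35, 952]);


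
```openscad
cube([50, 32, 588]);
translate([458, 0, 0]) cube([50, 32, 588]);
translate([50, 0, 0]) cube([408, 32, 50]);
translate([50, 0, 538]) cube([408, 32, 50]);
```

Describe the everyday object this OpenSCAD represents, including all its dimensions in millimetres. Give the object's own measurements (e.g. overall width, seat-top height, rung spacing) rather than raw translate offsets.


A rectangular picture frame lying in the x–z plane (depth along y). The opening is 408 mm wide (x) by 488 mm tall (z), surrounded by a border 50 mm wide on all four sides. The frame is 32 mm deep and is made of two full-height vertical stiles with two horizontal rails fitted between them.


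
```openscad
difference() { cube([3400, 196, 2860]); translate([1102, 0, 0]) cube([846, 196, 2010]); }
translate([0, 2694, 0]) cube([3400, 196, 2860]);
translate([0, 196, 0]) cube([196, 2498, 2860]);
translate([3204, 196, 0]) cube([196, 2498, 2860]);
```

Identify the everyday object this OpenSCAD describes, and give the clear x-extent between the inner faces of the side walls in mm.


A single room. The interior width is 3008 mm.

Four walls enclosing a rectangle with a door in the front wall — a room. Outside width 3400 minus two 196 mm walls gives 3008 mm.


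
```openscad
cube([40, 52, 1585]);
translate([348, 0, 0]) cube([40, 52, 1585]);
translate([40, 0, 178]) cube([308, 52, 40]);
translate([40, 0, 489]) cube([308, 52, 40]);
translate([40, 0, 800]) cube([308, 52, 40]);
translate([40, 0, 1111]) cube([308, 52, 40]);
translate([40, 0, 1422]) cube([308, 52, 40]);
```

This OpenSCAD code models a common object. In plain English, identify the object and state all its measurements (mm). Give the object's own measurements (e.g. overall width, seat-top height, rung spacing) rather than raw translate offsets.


A straight ladder. Two 40×52 mm vertical rails, 1585 mm tall, stand 388 mm apart (outside-to-outside) with their front faces coplanar on the −y side. 5 rungs, each 52 mm deep and 40 mm tall, span between the inner faces of the rails, front faces flush with the rails. The lowest rung's underside is at z = 178 mm and rungs are spaced 311 mm apart (underside to underside).


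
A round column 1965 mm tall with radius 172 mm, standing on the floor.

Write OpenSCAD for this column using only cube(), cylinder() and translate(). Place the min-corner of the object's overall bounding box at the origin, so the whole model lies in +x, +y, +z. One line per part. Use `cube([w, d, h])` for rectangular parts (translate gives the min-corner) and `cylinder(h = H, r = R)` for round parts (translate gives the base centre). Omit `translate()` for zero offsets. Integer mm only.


translate([172, 172, 0]) cylinder(h = 1965, r = 172);


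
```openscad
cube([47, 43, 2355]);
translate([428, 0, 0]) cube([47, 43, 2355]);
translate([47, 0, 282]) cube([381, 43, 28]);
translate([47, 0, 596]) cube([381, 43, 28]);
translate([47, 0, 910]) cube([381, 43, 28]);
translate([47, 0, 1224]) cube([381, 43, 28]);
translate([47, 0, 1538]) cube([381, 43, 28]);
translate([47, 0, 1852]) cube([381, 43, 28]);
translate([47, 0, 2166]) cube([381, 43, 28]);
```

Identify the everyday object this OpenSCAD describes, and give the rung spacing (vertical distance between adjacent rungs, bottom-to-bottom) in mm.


A ladder. The rung spacing is 314 mm.

Two tall 47×43 posts with 7 short bars between them — a ladder. Adjacent rungs sit at z = 282 and z = 596, so the spacing is 596 − 282 = 314 mm.


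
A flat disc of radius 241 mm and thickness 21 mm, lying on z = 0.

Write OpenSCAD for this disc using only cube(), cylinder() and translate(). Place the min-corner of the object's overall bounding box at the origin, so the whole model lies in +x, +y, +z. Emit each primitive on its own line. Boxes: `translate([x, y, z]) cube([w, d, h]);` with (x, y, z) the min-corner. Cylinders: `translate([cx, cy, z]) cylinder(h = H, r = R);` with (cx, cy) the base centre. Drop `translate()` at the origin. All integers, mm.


translate([241, 241, 0]) cylinder(h = 21, r = 241);


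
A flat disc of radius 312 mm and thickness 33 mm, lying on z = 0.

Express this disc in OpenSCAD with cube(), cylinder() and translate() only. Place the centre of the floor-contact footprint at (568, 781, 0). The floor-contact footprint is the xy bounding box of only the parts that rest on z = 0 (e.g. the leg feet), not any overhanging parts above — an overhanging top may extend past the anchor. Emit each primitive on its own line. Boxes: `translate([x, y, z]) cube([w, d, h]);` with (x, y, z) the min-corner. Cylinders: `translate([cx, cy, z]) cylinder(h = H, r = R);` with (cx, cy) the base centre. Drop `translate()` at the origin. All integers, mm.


translate([568, 781, 0]) cylinder(h = 33, r = 312);


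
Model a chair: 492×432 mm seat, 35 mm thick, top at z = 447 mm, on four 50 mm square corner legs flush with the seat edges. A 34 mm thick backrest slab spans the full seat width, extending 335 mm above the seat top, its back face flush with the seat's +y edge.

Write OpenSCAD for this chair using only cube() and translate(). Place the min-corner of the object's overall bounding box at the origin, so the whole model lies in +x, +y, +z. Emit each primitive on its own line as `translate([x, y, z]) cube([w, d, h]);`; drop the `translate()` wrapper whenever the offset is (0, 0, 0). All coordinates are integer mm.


translate([0, 0, 412]) cube([492, 432, 35]);
cube([50, 50, 412]);
translate([442, 0, 0]) cube([50, 50, 412]);
translate([0, 382, 0]) cube([50, 50, 412]);
translate([442, 382, 0]) cube([50, 50, 412]);
translate([0, 398, 447]) cube([492, 34, 335]);


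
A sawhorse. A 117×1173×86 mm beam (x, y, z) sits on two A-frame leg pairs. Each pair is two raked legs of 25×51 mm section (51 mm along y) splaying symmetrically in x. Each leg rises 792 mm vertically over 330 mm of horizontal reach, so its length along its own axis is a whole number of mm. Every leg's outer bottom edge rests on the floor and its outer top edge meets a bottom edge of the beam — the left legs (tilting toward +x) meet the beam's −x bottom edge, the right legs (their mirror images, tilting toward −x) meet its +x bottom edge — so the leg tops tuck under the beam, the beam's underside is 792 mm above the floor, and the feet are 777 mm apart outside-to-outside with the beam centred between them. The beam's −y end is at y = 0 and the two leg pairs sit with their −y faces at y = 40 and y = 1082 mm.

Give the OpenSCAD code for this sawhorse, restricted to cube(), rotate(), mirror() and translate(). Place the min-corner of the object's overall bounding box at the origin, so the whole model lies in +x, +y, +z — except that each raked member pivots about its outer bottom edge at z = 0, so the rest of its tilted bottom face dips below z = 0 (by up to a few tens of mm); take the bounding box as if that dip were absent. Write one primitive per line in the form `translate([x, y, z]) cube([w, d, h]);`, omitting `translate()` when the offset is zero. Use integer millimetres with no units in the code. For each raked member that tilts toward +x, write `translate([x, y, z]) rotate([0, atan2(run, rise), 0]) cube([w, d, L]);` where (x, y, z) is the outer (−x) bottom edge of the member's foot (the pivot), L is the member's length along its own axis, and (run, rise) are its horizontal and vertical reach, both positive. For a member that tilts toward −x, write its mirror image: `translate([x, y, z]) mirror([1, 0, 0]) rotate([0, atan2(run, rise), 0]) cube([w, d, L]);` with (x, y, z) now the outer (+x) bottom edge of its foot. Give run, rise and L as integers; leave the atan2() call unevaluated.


// leg length = √(330² + 792²) = 858
// right-leg outer foot x = 2·330 + 117 = 777
// beam min-corner = (330, 0, 792)
translate([330, 0, 792]) cube([117, 1173, 86]);
translate([0, 40, 0]) rotate([0, atan2(330, 792), 0]) cube([25, 51, 858]);
translate([777, 40, 0]) mirror([1, 0, 0]) rotate([0, atan2(330, 792), 0]) cube([25, 51, 858]);
translate([0, 1082, 0]) rotate([0, atan2(330, 792), 0]) cube([25, 51, 858]);
translate([777, 1082, 0]) mirror([1, 0, 0]) rotate([0, atan2(330, 792), 0]) cube([25, 51, 858]);


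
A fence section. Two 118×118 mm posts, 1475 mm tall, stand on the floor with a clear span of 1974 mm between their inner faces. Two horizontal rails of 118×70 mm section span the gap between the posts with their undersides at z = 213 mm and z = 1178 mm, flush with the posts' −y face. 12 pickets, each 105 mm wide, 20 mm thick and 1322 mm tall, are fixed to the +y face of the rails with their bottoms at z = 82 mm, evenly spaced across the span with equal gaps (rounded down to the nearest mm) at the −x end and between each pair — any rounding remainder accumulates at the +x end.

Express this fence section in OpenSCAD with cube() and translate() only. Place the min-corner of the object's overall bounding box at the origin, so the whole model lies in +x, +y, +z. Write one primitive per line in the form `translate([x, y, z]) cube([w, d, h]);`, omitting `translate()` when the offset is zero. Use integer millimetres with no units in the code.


cube([118, 118, 1475]);
translate([2092, 0, 0]) cube([118, 118, 1475]);
translate([118, 0, 213]) cube([1974, 118, 70]);
translate([118, 0, 1178]) cube([1974, 118, 70]);
translate([172, 118, 82]) cube([105, 20, 1322]);
translate([331, 118, 82]) cube([105, 20, 1322]);
translate([490, 118, 82]) cube([105, 20, 1322]);
translate([649, 118, 82]) cube([105, 20, 1322]);
translate([808, 118, 82]) cube([105, 20, 1322]);
translate([967, 118, 82]) cube([105, 20, 1322]);
translate([1126, 118, 82]) cube([105, 20, 1322]);
translate([1285, 118, 82]) cube([105, 20, 1322]);
translate([1444, 118, 82]) cube([105, 20, 1322]);
translate([1603, 118, 82]) cube([105, 20, 1322]);
translate([1762, 118, 82]) cube([105, 20, 1322]);
translate([1921, 118, 82]) cube([105, 20, 1322]);


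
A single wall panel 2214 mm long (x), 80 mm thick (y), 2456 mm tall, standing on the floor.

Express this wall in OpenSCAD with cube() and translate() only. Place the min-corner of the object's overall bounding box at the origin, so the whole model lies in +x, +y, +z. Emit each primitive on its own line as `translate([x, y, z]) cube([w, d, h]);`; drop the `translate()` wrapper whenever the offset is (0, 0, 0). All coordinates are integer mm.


cube([2214, 80, 2456]);


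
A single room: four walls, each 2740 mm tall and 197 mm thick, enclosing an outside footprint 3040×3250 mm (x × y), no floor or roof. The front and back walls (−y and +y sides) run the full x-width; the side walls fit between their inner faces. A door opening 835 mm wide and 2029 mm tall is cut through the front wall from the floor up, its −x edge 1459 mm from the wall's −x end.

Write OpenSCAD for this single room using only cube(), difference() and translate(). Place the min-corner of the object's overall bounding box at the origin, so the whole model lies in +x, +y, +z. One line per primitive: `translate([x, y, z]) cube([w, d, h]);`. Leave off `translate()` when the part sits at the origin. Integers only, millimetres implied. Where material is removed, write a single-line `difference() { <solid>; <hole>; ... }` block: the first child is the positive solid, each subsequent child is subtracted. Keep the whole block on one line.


difference() { cube([3040, 197, 2740]); translate([1459, 0, 0]) cube([835, 197, 2029]); }
translate([0, 3053, 0]) cube([3040, 197, 2740]);
translate([0, 197, 0]) cube([197, 2856, 2740]);
translate([2843, 197, 0]) cube([197, 2856, 2740]);


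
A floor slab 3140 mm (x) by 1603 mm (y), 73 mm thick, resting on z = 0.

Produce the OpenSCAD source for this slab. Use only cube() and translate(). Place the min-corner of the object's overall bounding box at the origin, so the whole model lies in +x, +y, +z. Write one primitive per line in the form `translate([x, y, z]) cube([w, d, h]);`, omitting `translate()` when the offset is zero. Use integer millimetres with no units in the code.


cube([3140, 1603, 73]);


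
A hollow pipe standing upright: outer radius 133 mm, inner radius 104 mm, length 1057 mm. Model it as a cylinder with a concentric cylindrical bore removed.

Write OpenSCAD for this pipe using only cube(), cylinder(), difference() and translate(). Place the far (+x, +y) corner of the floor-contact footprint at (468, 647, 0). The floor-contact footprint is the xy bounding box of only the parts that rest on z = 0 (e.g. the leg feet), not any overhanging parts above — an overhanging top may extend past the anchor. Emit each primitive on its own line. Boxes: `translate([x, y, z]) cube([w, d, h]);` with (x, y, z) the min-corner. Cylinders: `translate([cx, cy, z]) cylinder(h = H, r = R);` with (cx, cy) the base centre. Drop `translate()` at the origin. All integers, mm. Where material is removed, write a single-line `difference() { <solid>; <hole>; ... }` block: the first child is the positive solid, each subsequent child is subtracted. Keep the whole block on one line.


difference() { translate([335, 514, 0]) cylinder(h = 1057, r = 133); translate([335, 514, 0]) cylinder(h = 1057, r = 104); }


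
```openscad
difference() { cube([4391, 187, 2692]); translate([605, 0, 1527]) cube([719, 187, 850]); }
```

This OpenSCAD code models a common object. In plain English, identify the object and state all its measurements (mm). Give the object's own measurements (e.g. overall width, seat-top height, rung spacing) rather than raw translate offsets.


A wall 4391 mm long (x), 187 mm thick (y), 2692 mm tall, with a rectangular window opening cut through it. The opening is 719 mm wide and 850 mm tall; its sill is at z = 1527 mm and its near (−x) edge is 605 mm from the wall's −x end. The opening passes through the full wall thickness.


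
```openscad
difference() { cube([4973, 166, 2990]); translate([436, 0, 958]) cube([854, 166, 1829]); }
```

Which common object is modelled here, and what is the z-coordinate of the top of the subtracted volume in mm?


A wall with a window opening. The window head height is 2787 mm.

A wall with a rectangular opening subtracted — a window. Sill at z = 958, opening 1829 mm tall, so the head is at 958 + 1829 = 2787 mm.


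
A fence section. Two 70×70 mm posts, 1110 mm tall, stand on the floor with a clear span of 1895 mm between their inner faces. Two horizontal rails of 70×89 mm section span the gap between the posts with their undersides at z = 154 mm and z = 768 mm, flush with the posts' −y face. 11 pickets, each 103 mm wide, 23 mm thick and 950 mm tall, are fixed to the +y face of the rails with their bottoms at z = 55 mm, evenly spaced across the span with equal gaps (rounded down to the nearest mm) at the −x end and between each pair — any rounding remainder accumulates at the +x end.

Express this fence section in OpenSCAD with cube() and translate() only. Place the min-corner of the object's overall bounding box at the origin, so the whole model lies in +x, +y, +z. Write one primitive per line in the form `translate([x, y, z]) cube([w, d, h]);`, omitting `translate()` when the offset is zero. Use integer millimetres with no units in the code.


cube([70, 70, 1110]);
translate([1965, 0, 0]) cube([70, 70, 1110]);
translate([70, 0, 154]) cube([1895, 70, 89]);
translate([70, 0, 768]) cube([1895, 70, 89]);
translate([133, 70, 55]) cube([103, 23, 950]);
translate([299, 70, 55]) cube([103, 23, 950]);
translate([465, 70, 55]) cube([103, 23, 950]);
translate([631, 70, 55]) cube([103, 23, 950]);
translate([797, 70, 55]) cube([103, 23, 950]);
translate([963, 70, 55]) cube([103, 23, 950]);
translate([1129, 70, 55]) cube([103, 23, 950]);
translate([1295, 70, 55]) cube([103, 23, 950]);
translate([1461, 70, 55]) cube([103, 23, 950]);
translate([1627, 70, 55]) cube([103, 23, 950]);
translate([1793, 70, 55]) cube([103, 23, 950]);


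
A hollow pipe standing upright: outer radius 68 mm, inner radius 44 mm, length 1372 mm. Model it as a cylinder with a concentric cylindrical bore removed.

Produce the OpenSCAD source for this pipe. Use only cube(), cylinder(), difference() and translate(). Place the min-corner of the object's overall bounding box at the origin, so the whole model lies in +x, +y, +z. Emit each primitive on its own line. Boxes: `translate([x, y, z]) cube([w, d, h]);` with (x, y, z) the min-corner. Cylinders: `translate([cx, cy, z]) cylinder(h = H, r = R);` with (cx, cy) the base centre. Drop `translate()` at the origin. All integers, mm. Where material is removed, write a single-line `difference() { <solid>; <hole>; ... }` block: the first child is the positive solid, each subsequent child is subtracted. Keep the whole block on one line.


difference() { translate([68, 68, 0]) cylinder(h = 1372, r = 68); translate([68, 68, 0]) cylinder(h = 1372, r = 44); }


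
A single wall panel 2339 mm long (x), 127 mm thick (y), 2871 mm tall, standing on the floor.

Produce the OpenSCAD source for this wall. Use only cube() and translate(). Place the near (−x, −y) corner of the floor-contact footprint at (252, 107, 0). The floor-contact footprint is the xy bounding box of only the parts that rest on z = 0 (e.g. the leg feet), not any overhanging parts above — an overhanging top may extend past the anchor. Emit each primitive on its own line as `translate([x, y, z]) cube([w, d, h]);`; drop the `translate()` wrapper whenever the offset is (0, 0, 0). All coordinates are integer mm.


translate([252, 107, 0]) cube([2339, 127, 2871]);


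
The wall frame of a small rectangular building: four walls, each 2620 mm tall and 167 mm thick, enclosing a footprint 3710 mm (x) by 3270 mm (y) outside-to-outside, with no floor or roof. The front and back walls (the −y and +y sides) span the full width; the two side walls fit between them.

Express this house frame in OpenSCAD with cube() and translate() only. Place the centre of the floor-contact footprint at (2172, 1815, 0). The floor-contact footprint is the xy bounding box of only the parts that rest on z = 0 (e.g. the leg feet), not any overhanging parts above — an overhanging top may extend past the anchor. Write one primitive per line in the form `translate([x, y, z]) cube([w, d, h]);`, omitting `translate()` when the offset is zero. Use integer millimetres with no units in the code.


translate([317, 180, 0]) cube([3710, 167, 2620]);
translate([317, 3283, 0]) cube([3710, 167, 2620]);
translate([317, 347, 0]) cube([167, 2936, 2620]);
translate([3860, 347, 0]) cube([167, 2936, 2620]);


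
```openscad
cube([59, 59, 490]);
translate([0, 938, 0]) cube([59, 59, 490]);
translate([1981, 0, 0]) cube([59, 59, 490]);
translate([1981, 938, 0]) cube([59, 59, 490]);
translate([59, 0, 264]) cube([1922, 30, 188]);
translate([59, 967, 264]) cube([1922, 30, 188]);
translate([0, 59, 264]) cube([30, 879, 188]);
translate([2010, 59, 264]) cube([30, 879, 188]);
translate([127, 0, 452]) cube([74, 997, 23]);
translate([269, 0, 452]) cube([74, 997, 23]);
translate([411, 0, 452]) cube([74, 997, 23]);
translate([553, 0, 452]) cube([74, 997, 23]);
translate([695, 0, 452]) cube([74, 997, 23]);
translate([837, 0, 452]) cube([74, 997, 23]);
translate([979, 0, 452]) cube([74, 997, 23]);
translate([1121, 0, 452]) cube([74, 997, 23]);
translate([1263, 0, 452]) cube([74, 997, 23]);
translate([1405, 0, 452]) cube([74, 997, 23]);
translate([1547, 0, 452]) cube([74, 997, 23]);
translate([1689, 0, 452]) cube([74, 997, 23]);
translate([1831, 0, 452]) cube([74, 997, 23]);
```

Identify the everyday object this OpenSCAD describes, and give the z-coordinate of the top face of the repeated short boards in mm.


A bed frame. The slat-top height is 475 mm.

Four posts, four rails, and a row of slats — a bed frame. Slats sit on the rails at z = 264 + 188 = 452; with slat thickness 23, the top is 475 mm.


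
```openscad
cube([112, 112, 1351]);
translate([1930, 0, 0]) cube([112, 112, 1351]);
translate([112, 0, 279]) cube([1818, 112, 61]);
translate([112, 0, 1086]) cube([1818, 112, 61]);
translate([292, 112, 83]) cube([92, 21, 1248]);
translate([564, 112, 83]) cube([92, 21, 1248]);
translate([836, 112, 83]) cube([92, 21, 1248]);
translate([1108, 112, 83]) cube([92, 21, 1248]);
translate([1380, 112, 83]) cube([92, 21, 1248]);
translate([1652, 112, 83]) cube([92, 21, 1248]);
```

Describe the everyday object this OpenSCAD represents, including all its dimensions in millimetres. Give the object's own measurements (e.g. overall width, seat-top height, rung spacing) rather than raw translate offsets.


A fence section. Two 112×112 mm posts, 1351 mm tall, stand on the floor with a clear span of 1818 mm between their inner faces. Two horizontal rails of 112×61 mm section span the gap between the posts with their undersides at z = 279 mm and z = 1086 mm, flush with the posts' −y face. 6 pickets, each 92 mm wide, 21 mm thick and 1248 mm tall, are fixed to the +y face of the rails with their bottoms at z = 83 mm, spaced across the span with a 180 mm gap after the −x post and between neighbouring pickets, with 186 mm left before the +x post.


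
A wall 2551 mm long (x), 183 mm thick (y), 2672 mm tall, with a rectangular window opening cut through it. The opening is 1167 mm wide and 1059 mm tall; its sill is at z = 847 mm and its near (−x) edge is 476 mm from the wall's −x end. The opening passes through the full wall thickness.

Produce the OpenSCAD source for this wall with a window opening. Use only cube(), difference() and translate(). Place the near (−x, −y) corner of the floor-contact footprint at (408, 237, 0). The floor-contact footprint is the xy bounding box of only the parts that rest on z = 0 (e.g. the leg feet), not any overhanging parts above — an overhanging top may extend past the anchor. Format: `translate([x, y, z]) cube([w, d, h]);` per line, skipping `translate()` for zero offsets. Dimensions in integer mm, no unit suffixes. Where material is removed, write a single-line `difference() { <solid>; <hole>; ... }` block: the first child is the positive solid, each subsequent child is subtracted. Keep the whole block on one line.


difference() { translate([408, 237, 0]) cube([2551, 183, 2672]); translate([884, 237, 847]) cube([1167, 183, 1059]); }
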